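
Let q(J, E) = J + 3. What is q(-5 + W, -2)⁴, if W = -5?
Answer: 2401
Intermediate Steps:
q(J, E) = 3 + J
q(-5 + W, -2)⁴ = (3 + (-5 - 5))⁴ = (3 - 10)⁴ = (-7)⁴ = 2401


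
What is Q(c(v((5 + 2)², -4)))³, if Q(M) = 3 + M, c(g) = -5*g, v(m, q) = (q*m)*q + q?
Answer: -59182215273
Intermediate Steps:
v(m, q) = q + m*q² (v(m, q) = (m*q)*q + q = m*q² + q = q + m*q²)
Q(c(v((5 + 2)², -4)))³ = (3 - (-20)*(1 + (5 + 2)²*(-4)))³ = (3 - (-20)*(1 + 7²*(-4)))³ = (3 - (-20)*(1 + 49*(-4)))³ = (3 - (-20)*(1 - 196))³ = (3 - (-20)*(-195))³ = (3 - 5*780)³ = (3 - 3900)³ = (-3897)³ = -59182215273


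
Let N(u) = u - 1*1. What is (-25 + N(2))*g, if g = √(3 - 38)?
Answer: -24*I*√35 ≈ -141.99*I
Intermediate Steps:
N(u) = -1 + u (N(u) = u - 1 = -1 + u)
g = I*√35 (g = √(-35) = I*√35 ≈ 5.9161*I)
(-25 + N(2))*g = (-25 + (-1 + 2))*(I*√35) = (-25 + 1)*(I*√35) = -24*I*√35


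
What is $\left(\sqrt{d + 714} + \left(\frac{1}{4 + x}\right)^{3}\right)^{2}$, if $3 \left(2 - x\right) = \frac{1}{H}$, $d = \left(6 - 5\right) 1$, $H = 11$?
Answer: $\frac{41792987032495204}{58451728309129} + \frac{71874 \sqrt{715}}{7645373} \approx 715.25$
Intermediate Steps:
$d = 1$ ($d = 1 \cdot 1 = 1$)
$x = \frac{65}{33}$ ($x = 2 - \frac{1}{3 \cdot 11} = 2 - \frac{1}{33} = \frac{65}{33} \approx 1.9697$)
$\left(\sqrt{d + 714} + \left(\frac{1}{4 + x}\right)^{3}\right)^{2} = \left(\sqrt{1 + 714} + \left(\frac{1}{4 + \frac{65}{33}}\right)^{3}\right)^{2} = \left(\sqrt{715} + \left(\frac{1}{\frac{197}{33}}\right)^{3}\right)^{2} = \left(\sqrt{715} + \left(\frac{33}{197}\right)^{3}\right)^{2} = \left(\sqrt{715} + \frac{35937}{7645373}\right)^{2} = \left(\frac{35937}{7645373} + \sqrt{715}\right)^{2}$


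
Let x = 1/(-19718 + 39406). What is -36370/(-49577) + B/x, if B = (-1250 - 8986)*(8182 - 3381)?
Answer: -47967140255122766/49577 ≈ -9.6753e+11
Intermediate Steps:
x = 1/19688 ≈ 5.0792e-5
B = -49143036 (B = -10236*4801 = -49143036)
-36370/(-49577) + B/x = -36370/(-49577) - 49143036/1/19688 = -36370*(-1/49577) - 49143036*19688 = 36370/49577 - 967528092768 = -47967140255122766/49577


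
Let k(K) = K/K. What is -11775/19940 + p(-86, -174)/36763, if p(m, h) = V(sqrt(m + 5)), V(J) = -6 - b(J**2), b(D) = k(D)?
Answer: -86604781/146610844 ≈ -0.59071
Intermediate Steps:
k(K) = 1
b(D) = 1
V(J) = -7 (V(J) = -6 - 1*1 = -6 - 1 = -7)
p(m, h) = -7
-11775/19940 + p(-86, -174)/36763 = -11775/19940 - 7/36763 = -11775*1/19940 - 7*1/36763 = -2355/3988 - 7/36763 = -86604781/146610844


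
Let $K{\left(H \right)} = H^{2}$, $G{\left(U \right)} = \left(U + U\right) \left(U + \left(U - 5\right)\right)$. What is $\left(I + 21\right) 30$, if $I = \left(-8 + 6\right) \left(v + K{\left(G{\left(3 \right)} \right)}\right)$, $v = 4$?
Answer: $-1770$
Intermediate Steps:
$G{\left(U \right)} = 2 U \left(-5 + 2 U\right)$ ($G{\left(U \right)} = 2 U \left(U + \left(-5 + U\right)\right) = 2 U \left(-5 + 2 U\right)$)
$I = -80$ ($I = \left(-8 + 6\right) \left(4 + \left(2 \cdot 3 \left(-5 + 2 \cdot 3\right)\right)^{2}\right) = - 2 \left(4 + \left(2 \cdot 3 \left(-5 + 6\right)\right)^{2}\right) = - 2 \left(4 + \left(2 \cdot 3 \cdot 1\right)^{2}\right) = - 2 \left(4 + 6^{2}\right) = - 2 \left(4 + 36\right) = \left(-2\right) 40 = -80$)
$\left(I + 21\right) 30 = \left(-80 + 21\right) 30 = \left(-59\right) 30 = -1770$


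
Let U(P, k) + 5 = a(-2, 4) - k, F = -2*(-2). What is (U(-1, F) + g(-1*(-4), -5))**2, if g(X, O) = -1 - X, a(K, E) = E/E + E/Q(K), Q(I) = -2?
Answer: 225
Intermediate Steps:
a(K, E) = 1 - E/2 (a(K, E) = E/E + E/(-2) = 1 + E*(-1/2) = 1 - E/2)
F = 4
U(P, k) = -6 - k (U(P, k) = -5 + ((1 - 1/2*4) - k) = -5 + ((1 - 2) - k) = -5 + (-1 - k) = -6 - k)
(U(-1, F) + g(-1*(-4), -5))**2 = ((-6 - 1*4) + (-1 - (-1)*(-4)))**2 = ((-6 - 4) + (-1 - 1*4))**2 = (-10 + (-1 - 4))**2 = (-10 - 5)**2 = (-15)**2 = 225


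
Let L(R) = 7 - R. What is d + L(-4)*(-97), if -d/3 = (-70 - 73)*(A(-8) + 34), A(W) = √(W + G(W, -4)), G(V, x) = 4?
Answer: 13519 + 858*I ≈ 13519.0 + 858.0*I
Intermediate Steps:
A(W) = √(4 + W) (A(W) = √(W + 4) = √(4 + W))
d = 14586 + 858*I (d = -3*(-70 - 73)*(√(4 - 8) + 34) = -(-429)*(√(-4) + 34) = -(-429)*(2*I + 34) = -(-429)*(34 + 2*I) = -3*(-4862 - 286*I) = 14586 + 858*I ≈ 14586.0 + 858.0*I)
d + L(-4)*(-97) = (14586 + 858*I) + (7 - 1*(-4))*(-97) = (14586 + 858*I) + (7 + 4)*(-97) = (14586 + 858*I) + 11*(-97) = (14586 + 858*I) - 1067 = 13519 + 858*I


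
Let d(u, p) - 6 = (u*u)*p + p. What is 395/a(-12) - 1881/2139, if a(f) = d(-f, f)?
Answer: -1368853/1236342 ≈ -1.1072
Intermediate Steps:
d(u, p) = 6 + p + p*u² (d(u, p) = 6 + ((u*u)*p + p) = 6 + (u²*p + p) = 6 + (p*u² + p) = 6 + (p + p*u²) = 6 + p + p*u²)
a(f) = 6 + f + f³ (a(f) = 6 + f + f*(-f)² = 6 + f + f*f² = 6 + f + f³)
395/a(-12) - 1881/2139 = 395/(6 - 12 + (-12)³) - 1881/2139 = 395/(6 - 12 - 1728) - 1881*1/2139 = 395/(-1734) - 627/713 = 395*(-1/1734) - 627/713 = -395/1734 - 627/713 = -1368853/1236342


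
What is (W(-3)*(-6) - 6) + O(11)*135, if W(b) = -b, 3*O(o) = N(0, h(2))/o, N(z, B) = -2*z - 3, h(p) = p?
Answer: -399/11 ≈ -36.273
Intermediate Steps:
N(z, B) = -3 - 2*z
O(o) = -1/o (O(o) = ((-3 - 2*0)/o)/3 = ((-3 + 0)/o)/3 = (-3/o)/3 = -1/o)
(W(-3)*(-6) - 6) + O(11)*135 = (-1*(-3)*(-6) - 6) - 1/11*135 = (3*(-6) - 6) - 1*1/11*135 = (-18 - 6) - 1/11*135 = -24 - 135/11 = -399/11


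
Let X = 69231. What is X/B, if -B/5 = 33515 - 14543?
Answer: -23077/31620 ≈ -0.72982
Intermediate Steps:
B = -94860 (B = -5*(33515 - 14543) = -5*18972 = -94860)
X/B = 69231/(-94860) = 69231*(-1/94860) = -23077/31620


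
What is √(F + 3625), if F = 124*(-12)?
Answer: √2137 ≈ 46.228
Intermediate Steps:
F = -1488
√(F + 3625) = √(-1488 + 3625) = √2137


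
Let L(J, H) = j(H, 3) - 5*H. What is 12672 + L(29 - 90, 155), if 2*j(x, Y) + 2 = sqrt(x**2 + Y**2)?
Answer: 11896 + sqrt(24034)/2 ≈ 11974.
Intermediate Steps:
j(x, Y) = -1 + sqrt(Y**2 + x**2)/2 (j(x, Y) = -1 + sqrt(x**2 + Y**2)/2 = -1 + sqrt(Y**2 + x**2)/2)
L(J, H) = -1 + sqrt(9 + H**2)/2 - 5*H (L(J, H) = (-1 + sqrt(3**2 + H**2)/2) - 5*H = (-1 + sqrt(9 + H**2)/2) - 5*H = -1 + sqrt(9 + H**2)/2 - 5*H)
12672 + L(29 - 90, 155) = 12672 + (-1 + sqrt(9 + 155**2)/2 - 5*155) = 12672 + (-1 + sqrt(9 + 24025)/2 - 775) = 12672 + (-1 + sqrt(24034)/2 - 775) = 12672 + (-776 + sqrt(24034)/2) = 11896 + sqrt(24034)/2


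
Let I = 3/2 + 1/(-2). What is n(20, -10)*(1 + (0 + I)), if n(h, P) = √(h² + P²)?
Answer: 20*√5 ≈ 44.721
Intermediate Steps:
I = 1 (I = 3*(½) + 1*(-½) = 3/2 - ½ = 1)
n(h, P) = √(P² + h²)
n(20, -10)*(1 + (0 + I)) = √((-10)² + 20²)*(1 + (0 + 1)) = √(100 + 400)*(1 + 1) = √500*2 = (10*√5)*2 = 20*√5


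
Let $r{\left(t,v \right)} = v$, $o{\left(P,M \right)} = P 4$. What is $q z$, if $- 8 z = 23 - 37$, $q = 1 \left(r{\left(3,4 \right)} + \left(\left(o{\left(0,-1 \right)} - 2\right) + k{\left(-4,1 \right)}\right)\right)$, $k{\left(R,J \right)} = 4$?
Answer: $\frac{21}{2} \approx 10.5$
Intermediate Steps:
$o{\left(P,M \right)} = 4 P$
$q = 6$ ($q = 1 \left(4 + \left(\left(4 \cdot 0 - 2\right) + 4\right)\right) = 1 \left(4 + \left(\left(0 - 2\right) + 4\right)\right) = 1 \left(4 + \left(-2 + 4\right)\right) = 1 \left(4 + 2\right) = 1 \cdot 6 = 6$)
$z = \frac{7}{4}$ ($z = - \frac{23 - 37}{8} = \left(- \frac{1}{8}\right) \left(-14\right) = \frac{7}{4} \approx 1.75$)
$q z = 6 \cdot \frac{7}{4} = \frac{21}{2}$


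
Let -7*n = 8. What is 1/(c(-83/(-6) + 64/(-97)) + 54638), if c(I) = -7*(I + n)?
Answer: 582/31750303 ≈ 1.8331e-5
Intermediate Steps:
n = -8/7 (n = -1/7*8 = -8/7 ≈ -1.1429)
c(I) = 8 - 7*I (c(I) = -7*(I - 8/7) = -7*(-8/7 + I) = 8 - 7*I)
1/(c(-83/(-6) + 64/(-97)) + 54638) = 1/((8 - 7*(-83/(-6) + 64/(-97))) + 54638) = 1/((8 - 7*(-83*(-1/6) + 64*(-1/97))) + 54638) = 1/((8 - 7*(83/6 - 64/97)) + 54638) = 1/((8 - 7*7667/582) + 54638) = 1/((8 - 53669/582) + 54638) = 1/(-49013/582 + 54638) = 1/(31750303/582) = 582/31750303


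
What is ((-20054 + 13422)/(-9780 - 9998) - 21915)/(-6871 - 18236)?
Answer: 216714119/248283123 ≈ 0.87285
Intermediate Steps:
((-20054 + 13422)/(-9780 - 9998) - 21915)/(-6871 - 18236) = (-6632/(-19778) - 21915)/(-25107) = (-6632*(-1/19778) - 21915)*(-1/25107) = (3316/9889 - 21915)*(-1/25107) = -216714119/9889*(-1/25107) = 216714119/248283123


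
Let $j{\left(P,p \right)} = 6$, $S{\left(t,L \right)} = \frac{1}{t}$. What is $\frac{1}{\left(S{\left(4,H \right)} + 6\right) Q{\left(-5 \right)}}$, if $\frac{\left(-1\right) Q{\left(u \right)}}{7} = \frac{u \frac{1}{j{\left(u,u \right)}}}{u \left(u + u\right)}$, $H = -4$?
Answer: $\frac{48}{35} \approx 1.3714$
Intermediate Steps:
$Q{\left(u \right)} = - \frac{7}{12 u}$ ($Q{\left(u \right)} = - 7 \frac{u \frac{1}{6}}{u \left(u + u\right)} = - 7 \frac{u \frac{1}{6}}{u 2 u} = - 7 \frac{\frac{1}{6} u}{2 u^{2}} = - 7 \frac{u}{6} \frac{1}{2 u^{2}} = - 7 \frac{1}{12 u} = - \frac{7}{12 u}$)
$\frac{1}{\left(S{\left(4,H \right)} + 6\right) Q{\left(-5 \right)}} = \frac{1}{\left(\frac{1}{4} + 6\right) \left(- \frac{7}{12 \left(-5\right)}\right)} = \frac{1}{\left(\frac{1}{4} + 6\right) \left(\left(- \frac{7}{12}\right) \left(- \frac{1}{5}\right)\right)} = \frac{1}{\frac{25}{4} \cdot \frac{7}{60}} = \frac{1}{\frac{35}{48}} = \frac{48}{35}$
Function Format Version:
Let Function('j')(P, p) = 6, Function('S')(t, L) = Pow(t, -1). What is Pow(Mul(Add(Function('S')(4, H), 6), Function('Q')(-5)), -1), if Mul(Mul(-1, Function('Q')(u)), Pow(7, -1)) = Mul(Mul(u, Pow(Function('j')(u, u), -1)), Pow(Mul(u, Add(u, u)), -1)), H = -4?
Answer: Rational(48, 35) ≈ 1.3714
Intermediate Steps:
Function('Q')(u) = Mul(Rational(-7, 12), Pow(u, -1)) (Function('Q')(u) = Mul(-7, Mul(Mul(u, Pow(6, -1)), Pow(Mul(u, Add(u, u)), -1))) = Mul(-7, Mul(Mul(u, Rational(1, 6)), Pow(Mul(u, Mul(2, u)), -1))) = Mul(-7, Mul(Mul(Rational(1, 6), u), Pow(Mul(2, Pow(u, 2)), -1))) = Mul(-7, Mul(Mul(Rational(1, 6), u), Mul(Rational(1, 2), Pow(u, -2)))) = Mul(-7, Mul(Rational(1, 12), Pow(u, -1))) = Mul(Rational(-7, 12), Pow(u, -1)))
Pow(Mul(Add(Function('S')(4, H), 6), Function('Q')(-5)), -1) = Pow(Mul(Add(Pow(4, -1), 6), Mul(Rational(-7, 12), Pow(-5, -1))), -1) = Pow(Mul(Add(Rational(1, 4), 6), Mul(Rational(-7, 12), Rational(-1, 5))), -1) = Pow(Mul(Rational(25, 4), Rational(7, 60)), -1) = Pow(Rational(35, 48), -1) = Rational(48, 35)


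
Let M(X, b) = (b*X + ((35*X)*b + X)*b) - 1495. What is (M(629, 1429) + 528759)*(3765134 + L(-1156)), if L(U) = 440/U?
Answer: 48919706536888260576/289 ≈ 1.6927e+17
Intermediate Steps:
M(X, b) = -1495 + X*b + b*(X + 35*X*b) (M(X, b) = (X*b + (35*X*b + X)*b) - 1495 = (X*b + (X + 35*X*b)*b) - 1495 = (X*b + b*(X + 35*X*b)) - 1495 = -1495 + X*b + b*(X + 35*X*b))
(M(629, 1429) + 528759)*(3765134 + L(-1156)) = ((-1495 + 2*629*1429 + 35*629*1429²) + 528759)*(3765134 + 440/(-1156)) = ((-1495 + 1797682 + 35*629*2042041) + 528759)*(3765134 + 440*(-1/1156)) = ((-1495 + 1797682 + 44955532615) + 528759)*(3765134 - 110/289) = (44957328802 + 528759)*(1088123616/289) = 44957857561*(1088123616/289) = 48919706536888260576/289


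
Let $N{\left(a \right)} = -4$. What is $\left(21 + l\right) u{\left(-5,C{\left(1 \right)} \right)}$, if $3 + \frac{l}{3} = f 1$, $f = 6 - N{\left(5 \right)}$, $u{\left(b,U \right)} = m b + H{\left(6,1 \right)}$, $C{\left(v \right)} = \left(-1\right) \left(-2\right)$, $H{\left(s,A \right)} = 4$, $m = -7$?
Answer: $1638$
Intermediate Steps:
$C{\left(v \right)} = 2$
$u{\left(b,U \right)} = 4 - 7 b$ ($u{\left(b,U \right)} = - 7 b + 4 = 4 - 7 b$)
$f = 10$ ($f = 6 - -4 = 6 + 4 = 10$)
$l = 21$ ($l = -9 + 3 \cdot 10 \cdot 1 = -9 + 3 \cdot 10 = -9 + 30 = 21$)
$\left(21 + l\right) u{\left(-5,C{\left(1 \right)} \right)} = \left(21 + 21\right) \left(4 - -35\right) = 42 \left(4 + 35\right) = 42 \cdot 39 = 1638$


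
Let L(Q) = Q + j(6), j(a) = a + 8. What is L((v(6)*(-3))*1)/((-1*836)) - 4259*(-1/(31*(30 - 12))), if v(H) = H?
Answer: 890689/116622 ≈ 7.6374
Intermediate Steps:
j(a) = 8 + a
L(Q) = 14 + Q (L(Q) = Q + (8 + 6) = Q + 14 = 14 + Q)
L((v(6)*(-3))*1)/((-1*836)) - 4259*(-1/(31*(30 - 12))) = (14 + (6*(-3))*1)/((-1*836)) - 4259*(-1/(31*(30 - 12))) = (14 - 18*1)/(-836) - 4259/(18*(-31)) = (14 - 18)*(-1/836) - 4259/(-558) = -4*(-1/836) - 4259*(-1/558) = 1/209 + 4259/558 = 890689/116622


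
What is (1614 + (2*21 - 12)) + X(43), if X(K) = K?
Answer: 1687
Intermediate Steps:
(1614 + (2*21 - 12)) + X(43) = (1614 + (2*21 - 12)) + 43 = (1614 + (42 - 12)) + 43 = (1614 + 30) + 43 = 1644 + 43 = 1687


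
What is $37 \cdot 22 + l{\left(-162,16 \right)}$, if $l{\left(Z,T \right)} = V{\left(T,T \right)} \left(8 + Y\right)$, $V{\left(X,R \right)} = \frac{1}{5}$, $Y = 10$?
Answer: $\frac{4088}{5} \approx 817.6$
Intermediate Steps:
$V{\left(X,R \right)} = \frac{1}{5}$
$l{\left(Z,T \right)} = \frac{18}{5}$ ($l{\left(Z,T \right)} = \frac{8 + 10}{5} = \frac{1}{5} \cdot 18 = \frac{18}{5}$)
$37 \cdot 22 + l{\left(-162,16 \right)} = 37 \cdot 22 + \frac{18}{5} = 814 + \frac{18}{5} = \frac{4088}{5}$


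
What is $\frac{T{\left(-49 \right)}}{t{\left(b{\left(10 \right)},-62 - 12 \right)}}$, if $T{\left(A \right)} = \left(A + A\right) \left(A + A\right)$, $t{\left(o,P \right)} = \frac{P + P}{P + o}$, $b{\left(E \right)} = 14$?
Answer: $\frac{144060}{37} \approx 3893.5$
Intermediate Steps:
$t{\left(o,P \right)} = \frac{2 P}{P + o}$
$T{\left(A \right)} = 4 A^{2}$ ($T{\left(A \right)} = 2 A 2 A = 4 A^{2}$)
$\frac{T{\left(-49 \right)}}{t{\left(b{\left(10 \right)},-62 - 12 \right)}} = \frac{4 \left(-49\right)^{2}}{2 \left(-62 - 12\right) \frac{1}{\left(-62 - 12\right) + 14}} = \frac{4 \cdot 2401}{2 \left(-62 - 12\right) \frac{1}{\left(-62 - 12\right) + 14}} = \frac{9604}{2 \left(-74\right) \frac{1}{-74 + 14}} = \frac{9604}{2 \left(-74\right) \frac{1}{-60}} = \frac{9604}{2 \left(-74\right) \left(- \frac{1}{60}\right)} = \frac{9604}{\frac{37}{15}} = 9604 \cdot \frac{15}{37} = \frac{144060}{37}$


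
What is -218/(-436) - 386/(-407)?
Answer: 1179/814 ≈ 1.4484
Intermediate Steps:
-218/(-436) - 386/(-407) = -218*(-1/436) - 386*(-1/407) = ½ + 386/407 = 1179/814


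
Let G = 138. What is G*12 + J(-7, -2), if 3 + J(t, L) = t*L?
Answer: 1667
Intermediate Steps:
J(t, L) = -3 + L*t (J(t, L) = -3 + t*L = -3 + L*t)
G*12 + J(-7, -2) = 138*12 + (-3 - 2*(-7)) = 1656 + (-3 + 14) = 1656 + 11 = 1667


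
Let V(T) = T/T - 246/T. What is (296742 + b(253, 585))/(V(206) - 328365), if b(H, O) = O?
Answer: -30624681/33821615 ≈ -0.90548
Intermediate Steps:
V(T) = 1 - 246/T
(296742 + b(253, 585))/(V(206) - 328365) = (296742 + 585)/((-246 + 206)/206 - 328365) = 297327/((1/206)*(-40) - 328365) = 297327/(-20/103 - 328365) = 297327/(-33821615/103) = 297327*(-103/33821615) = -30624681/33821615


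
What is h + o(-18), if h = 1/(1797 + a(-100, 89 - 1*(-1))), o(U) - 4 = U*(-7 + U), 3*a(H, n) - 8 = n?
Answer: 2492009/5489 ≈ 454.00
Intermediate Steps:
a(H, n) = 8/3 + n/3
o(U) = 4 + U*(-7 + U)
h = 3/5489 (h = 1/(1797 + (8/3 + (89 - 1*(-1))/3)) = 1/(1797 + (8/3 + (89 + 1)/3)) = 1/(1797 + (8/3 + (⅓)*90)) = 1/(1797 + (8/3 + 30)) = 1/(1797 + 98/3) = 1/(5489/3) = 3/5489 ≈ 0.00054655)
h + o(-18) = 3/5489 + (4 + (-18)² - 7*(-18)) = 3/5489 + (4 + 324 + 126) = 3/5489 + 454 = 2492009/5489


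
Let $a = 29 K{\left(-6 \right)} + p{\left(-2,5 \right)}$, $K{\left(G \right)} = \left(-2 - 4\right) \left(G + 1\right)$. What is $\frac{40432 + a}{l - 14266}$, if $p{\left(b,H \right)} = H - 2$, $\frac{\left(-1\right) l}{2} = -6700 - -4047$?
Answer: $- \frac{8261}{1792} \approx -4.6099$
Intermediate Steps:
$K{\left(G \right)} = -6 - 6 G$ ($K{\left(G \right)} = - 6 \left(1 + G\right) = -6 - 6 G$)
$l = 5306$ ($l = - 2 \left(-6700 - -4047\right) = - 2 \left(-6700 + 4047\right) = \left(-2\right) \left(-2653\right) = 5306$)
$p{\left(b,H \right)} = -2 + H$
$a = 873$ ($a = 29 \left(-6 - -36\right) + \left(-2 + 5\right) = 29 \left(-6 + 36\right) + 3 = 29 \cdot 30 + 3 = 870 + 3 = 873$)
$\frac{40432 + a}{l - 14266} = \frac{40432 + 873}{5306 - 14266} = \frac{41305}{-8960} = 41305 \left(- \frac{1}{8960}\right) = - \frac{8261}{1792}$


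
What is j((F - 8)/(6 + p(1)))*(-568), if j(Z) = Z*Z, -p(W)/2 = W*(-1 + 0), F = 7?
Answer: -71/8 ≈ -8.8750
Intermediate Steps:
p(W) = 2*W (p(W) = -2*W*(-1 + 0) = -2*W*(-1) = -(-2)*W = 2*W)
j(Z) = Z²
j((F - 8)/(6 + p(1)))*(-568) = ((7 - 8)/(6 + 2*1))²*(-568) = (-1/(6 + 2))²*(-568) = (-1/8)²*(-568) = (-1*⅛)²*(-568) = (-⅛)²*(-568) = (1/64)*(-568) = -71/8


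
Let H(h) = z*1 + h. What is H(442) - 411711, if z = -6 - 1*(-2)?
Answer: -411273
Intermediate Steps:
z = -4 (z = -6 + 2 = -4)
H(h) = -4 + h (H(h) = -4*1 + h = -4 + h)
H(442) - 411711 = (-4 + 442) - 411711 = 438 - 411711 = -411273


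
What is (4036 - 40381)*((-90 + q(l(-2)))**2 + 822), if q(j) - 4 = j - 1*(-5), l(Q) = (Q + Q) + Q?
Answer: -304970895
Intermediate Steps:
l(Q) = 3*Q (l(Q) = 2*Q + Q = 3*Q)
q(j) = 9 + j (q(j) = 4 + (j - 1*(-5)) = 4 + (j + 5) = 4 + (5 + j) = 9 + j)
(4036 - 40381)*((-90 + q(l(-2)))**2 + 822) = (4036 - 40381)*((-90 + (9 + 3*(-2)))**2 + 822) = -36345*((-90 + (9 - 6))**2 + 822) = -36345*((-90 + 3)**2 + 822) = -36345*((-87)**2 + 822) = -36345*(7569 + 822) = -36345*8391 = -304970895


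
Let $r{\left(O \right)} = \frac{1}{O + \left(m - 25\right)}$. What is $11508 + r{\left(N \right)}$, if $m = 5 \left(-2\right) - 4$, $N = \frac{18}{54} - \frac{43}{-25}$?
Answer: $\frac{31888593}{2771} \approx 11508.0$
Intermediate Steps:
$N = \frac{154}{75}$ ($N = 18 \cdot \frac{1}{54} - - \frac{43}{25} = \frac{1}{3} + \frac{43}{25} = \frac{154}{75} \approx 2.0533$)
$m = -14$ ($m = -10 - 4 = -14$)
$r{\left(O \right)} = \frac{1}{-39 + O}$ ($r{\left(O \right)} = \frac{1}{O - 39} = \frac{1}{-39 + O}$)
$11508 + r{\left(N \right)} = 11508 + \frac{1}{-39 + \frac{154}{75}} = 11508 + \frac{1}{- \frac{2771}{75}} = 11508 - \frac{75}{2771} = \frac{31888593}{2771}$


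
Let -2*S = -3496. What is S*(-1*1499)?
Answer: -2620252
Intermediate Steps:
S = 1748 (S = -1/2*(-3496) = 1748)
S*(-1*1499) = 1748*(-1*1499) = 1748*(-1499) = -2620252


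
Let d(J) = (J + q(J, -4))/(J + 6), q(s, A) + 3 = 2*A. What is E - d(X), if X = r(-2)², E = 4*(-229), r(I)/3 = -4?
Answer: -137533/150 ≈ -916.89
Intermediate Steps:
r(I) = -12 (r(I) = 3*(-4) = -12)
E = -916
q(s, A) = -3 + 2*A
X = 144 (X = (-12)² = 144)
d(J) = (-11 + J)/(6 + J) (d(J) = (J + (-3 + 2*(-4)))/(J + 6) = (J + (-3 - 8))/(6 + J) = (J - 11)/(6 + J) = (-11 + J)/(6 + J))
E - d(X) = -916 - (-11 + 144)/(6 + 144) = -916 - 133/150 = -137533/150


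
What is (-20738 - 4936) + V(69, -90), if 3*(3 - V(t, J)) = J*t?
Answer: -23601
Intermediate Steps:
V(t, J) = 3 - J*t/3
(-20738 - 4936) + V(69, -90) = (-20738 - 4936) + (3 - 1/3*(-90)*69) = -25674 + (3 + 2070) = -25674 + 2073 = -23601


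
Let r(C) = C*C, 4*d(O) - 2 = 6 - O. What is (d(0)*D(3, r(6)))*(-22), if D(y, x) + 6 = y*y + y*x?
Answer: -4884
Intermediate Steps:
d(O) = 2 - O/4 (d(O) = 1/2 + (6 - O)/4 = 1/2 + (3/2 - O/4) = 2 - O/4)
r(C) = C**2
D(y, x) = -6 + y**2 + x*y (D(y, x) = -6 + (y*y + y*x) = -6 + (y**2 + x*y) = -6 + y**2 + x*y)
(d(0)*D(3, r(6)))*(-22) = ((2 - 1/4*0)*(-6 + 3**2 + 6**2*3))*(-22) = ((2 + 0)*(-6 + 9 + 36*3))*(-22) = (2*(-6 + 9 + 108))*(-22) = (2*111)*(-22) = 222*(-22) = -4884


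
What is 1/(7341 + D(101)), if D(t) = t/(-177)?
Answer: 177/1299256 ≈ 0.00013623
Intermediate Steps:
D(t) = -t/177 (D(t) = t*(-1/177) = -t/177)
1/(7341 + D(101)) = 1/(7341 - 1/177*101) = 1/(7341 - 101/177) = 1/(1299256/177) = 177/1299256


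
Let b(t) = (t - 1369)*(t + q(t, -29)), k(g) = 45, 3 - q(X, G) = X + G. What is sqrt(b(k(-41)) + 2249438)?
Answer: 3*sqrt(245230) ≈ 1485.6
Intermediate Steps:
q(X, G) = 3 - G - X (q(X, G) = 3 - (X + G) = 3 - (G + X) = 3 + (-G - X) = 3 - G - X)
b(t) = -43808 + 32*t (b(t) = (t - 1369)*(t + (3 - 1*(-29) - t)) = (-1369 + t)*(t + (3 + 29 - t)) = (-1369 + t)*(t + (32 - t)) = (-1369 + t)*32 = -43808 + 32*t)
sqrt(b(k(-41)) + 2249438) = sqrt((-43808 + 32*45) + 2249438) = sqrt((-43808 + 1440) + 2249438) = sqrt(-42368 + 2249438) = sqrt(2207070) = 3*sqrt(245230)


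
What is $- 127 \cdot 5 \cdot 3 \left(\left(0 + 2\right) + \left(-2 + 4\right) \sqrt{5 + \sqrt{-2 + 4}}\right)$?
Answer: $-3810 - 3810 \sqrt{5 + \sqrt{2}} \approx -13459.0$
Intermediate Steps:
$- 127 \cdot 5 \cdot 3 \left(\left(0 + 2\right) + \left(-2 + 4\right) \sqrt{5 + \sqrt{-2 + 4}}\right) = - 127 \cdot 15 \left(2 + 2 \sqrt{5 + \sqrt{2}}\right) = - 127 \left(30 + 30 \sqrt{5 + \sqrt{2}}\right) = -3810 - 3810 \sqrt{5 + \sqrt{2}}$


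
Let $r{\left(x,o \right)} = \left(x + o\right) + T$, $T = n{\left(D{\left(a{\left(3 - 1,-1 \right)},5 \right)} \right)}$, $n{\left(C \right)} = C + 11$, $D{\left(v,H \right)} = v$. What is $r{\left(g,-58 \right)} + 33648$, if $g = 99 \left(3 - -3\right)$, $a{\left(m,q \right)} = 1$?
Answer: $34196$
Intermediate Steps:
$n{\left(C \right)} = 11 + C$
$T = 12$ ($T = 11 + 1 = 12$)
$g = 594$ ($g = 99 \left(3 + 3\right) = 99 \cdot 6 = 594$)
$r{\left(x,o \right)} = 12 + o + x$ ($r{\left(x,o \right)} = \left(x + o\right) + 12 = \left(o + x\right) + 12 = 12 + o + x$)
$r{\left(g,-58 \right)} + 33648 = \left(12 - 58 + 594\right) + 33648 = 548 + 33648 = 34196$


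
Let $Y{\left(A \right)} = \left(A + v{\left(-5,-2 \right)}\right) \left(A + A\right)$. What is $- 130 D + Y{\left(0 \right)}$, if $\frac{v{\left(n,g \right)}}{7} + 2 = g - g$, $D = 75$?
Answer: $-9750$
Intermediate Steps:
$v{\left(n,g \right)} = -14$ ($v{\left(n,g \right)} = -14 + 7 \left(g - g\right) = -14 + 7 \cdot 0 = -14 + 0 = -14$)
$Y{\left(A \right)} = 2 A \left(-14 + A\right)$ ($Y{\left(A \right)} = \left(A - 14\right) \left(A + A\right) = \left(-14 + A\right) 2 A = 2 A \left(-14 + A\right)$)
$- 130 D + Y{\left(0 \right)} = \left(-130\right) 75 + 2 \cdot 0 \left(-14 + 0\right) = -9750 + 2 \cdot 0 \left(-14\right) = -9750 + 0 = -9750$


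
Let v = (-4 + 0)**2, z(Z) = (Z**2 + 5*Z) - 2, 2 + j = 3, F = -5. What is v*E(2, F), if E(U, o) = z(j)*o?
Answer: -320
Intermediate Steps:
j = 1 (j = -2 + 3 = 1)
z(Z) = -2 + Z**2 + 5*Z
E(U, o) = 4*o (E(U, o) = (-2 + 1**2 + 5*1)*o = (-2 + 1 + 5)*o = 4*o)
v = 16 (v = (-4)**2 = 16)
v*E(2, F) = 16*(4*(-5)) = 16*(-20) = -320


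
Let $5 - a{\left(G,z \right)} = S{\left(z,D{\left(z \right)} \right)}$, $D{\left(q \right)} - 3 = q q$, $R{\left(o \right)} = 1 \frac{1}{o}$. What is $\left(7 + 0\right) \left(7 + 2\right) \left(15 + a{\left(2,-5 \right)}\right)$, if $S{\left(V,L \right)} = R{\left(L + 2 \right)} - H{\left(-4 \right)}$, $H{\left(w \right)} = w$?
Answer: $\frac{10059}{10} \approx 1005.9$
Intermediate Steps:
$R{\left(o \right)} = \frac{1}{o}$
$D{\left(q \right)} = 3 + q^{2}$ ($D{\left(q \right)} = 3 + q q = 3 + q^{2}$)
$S{\left(V,L \right)} = 4 + \frac{1}{2 + L}$ ($S{\left(V,L \right)} = \frac{1}{L + 2} - -4 = \frac{1}{2 + L} + 4 = 4 + \frac{1}{2 + L}$)
$a{\left(G,z \right)} = 5 - \frac{21 + 4 z^{2}}{5 + z^{2}}$ ($a{\left(G,z \right)} = 5 - \frac{9 + 4 \left(3 + z^{2}\right)}{2 + \left(3 + z^{2}\right)} = 5 - \frac{9 + \left(12 + 4 z^{2}\right)}{5 + z^{2}} = 5 - \frac{21 + 4 z^{2}}{5 + z^{2}}$)
$\left(7 + 0\right) \left(7 + 2\right) \left(15 + a{\left(2,-5 \right)}\right) = \left(7 + 0\right) \left(7 + 2\right) \left(15 + \frac{4 + \left(-5\right)^{2}}{5 + \left(-5\right)^{2}}\right) = 7 \cdot 9 \left(15 + \frac{4 + 25}{5 + 25}\right) = 63 \left(15 + \frac{1}{30} \cdot 29\right) = 63 \left(15 + \frac{29}{30}\right) = 63 \cdot \frac{479}{30} = \frac{10059}{10}$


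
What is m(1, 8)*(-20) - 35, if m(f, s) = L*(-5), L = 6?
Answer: 565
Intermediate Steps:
m(f, s) = -30 (m(f, s) = 6*(-5) = -30)
m(1, 8)*(-20) - 35 = -30*(-20) - 35 = 600 - 35 = 565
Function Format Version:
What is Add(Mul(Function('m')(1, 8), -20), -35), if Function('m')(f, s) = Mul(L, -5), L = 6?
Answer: 565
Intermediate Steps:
Function('m')(f, s) = -30 (Function('m')(f, s) = Mul(6, -5) = -30)
Add(Mul(Function('m')(1, 8), -20), -35) = Add(Mul(-30, -20), -35) = Add(600, -35) = 565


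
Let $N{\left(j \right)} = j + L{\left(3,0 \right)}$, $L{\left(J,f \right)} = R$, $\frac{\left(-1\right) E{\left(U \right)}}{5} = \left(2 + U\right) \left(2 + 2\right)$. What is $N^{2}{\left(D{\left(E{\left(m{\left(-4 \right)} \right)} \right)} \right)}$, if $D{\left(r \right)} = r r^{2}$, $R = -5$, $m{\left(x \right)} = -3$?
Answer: $63920025$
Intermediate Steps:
$E{\left(U \right)} = -40 - 20 U$ ($E{\left(U \right)} = - 5 \left(2 + U\right) \left(2 + 2\right) = - 5 \left(2 + U\right) 4 = - 5 \left(8 + 4 U\right) = -40 - 20 U$)
$L{\left(J,f \right)} = -5$
$D{\left(r \right)} = r^{3}$
$N{\left(j \right)} = -5 + j$ ($N{\left(j \right)} = j - 5 = -5 + j$)
$N^{2}{\left(D{\left(E{\left(m{\left(-4 \right)} \right)} \right)} \right)} = \left(-5 + \left(-40 - -60\right)^{3}\right)^{2} = \left(-5 + \left(-40 + 60\right)^{3}\right)^{2} = \left(-5 + 20^{3}\right)^{2} = \left(-5 + 8000\right)^{2} = 7995^{2} = 63920025$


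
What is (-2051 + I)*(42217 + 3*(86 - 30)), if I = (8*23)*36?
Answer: 193826605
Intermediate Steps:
I = 6624 (I = 184*36 = 6624)
(-2051 + I)*(42217 + 3*(86 - 30)) = (-2051 + 6624)*(42217 + 3*(86 - 30)) = 4573*(42217 + 3*56) = 4573*(42217 + 168) = 4573*42385 = 193826605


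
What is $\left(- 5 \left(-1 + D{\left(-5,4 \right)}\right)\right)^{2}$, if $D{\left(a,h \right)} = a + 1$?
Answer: $625$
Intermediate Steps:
$D{\left(a,h \right)} = 1 + a$
$\left(- 5 \left(-1 + D{\left(-5,4 \right)}\right)\right)^{2} = \left(- 5 \left(-1 + \left(1 - 5\right)\right)\right)^{2} = \left(- 5 \left(-1 - 4\right)\right)^{2} = \left(\left(-5\right) \left(-5\right)\right)^{2} = 25^{2} = 625$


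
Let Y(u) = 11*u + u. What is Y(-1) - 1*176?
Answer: -188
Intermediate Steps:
Y(u) = 12*u
Y(-1) - 1*176 = 12*(-1) - 1*176 = -12 - 176 = -188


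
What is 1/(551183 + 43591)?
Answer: 1/594774 ≈ 1.6813e-6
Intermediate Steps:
1/(551183 + 43591) = 1/594774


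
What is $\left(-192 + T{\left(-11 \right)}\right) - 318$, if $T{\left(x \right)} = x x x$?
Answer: $-1841$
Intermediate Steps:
$T{\left(x \right)} = x^{3}$ ($T{\left(x \right)} = x^{2} x = x^{3}$)
$\left(-192 + T{\left(-11 \right)}\right) - 318 = \left(-192 + \left(-11\right)^{3}\right) - 318 = \left(-192 - 1331\right) - 318 = -1523 - 318 = -1841$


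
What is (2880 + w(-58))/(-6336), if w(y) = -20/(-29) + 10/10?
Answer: -83569/183744 ≈ -0.45481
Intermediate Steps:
w(y) = 49/29 (w(y) = -20*(-1/29) + 10*(1/10) = 20/29 + 1 = 49/29)
(2880 + w(-58))/(-6336) = (2880 + 49/29)/(-6336) = (83569/29)*(-1/6336) = -83569/183744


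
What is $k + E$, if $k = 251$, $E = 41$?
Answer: $292$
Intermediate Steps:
$k + E = 251 + 41 = 292$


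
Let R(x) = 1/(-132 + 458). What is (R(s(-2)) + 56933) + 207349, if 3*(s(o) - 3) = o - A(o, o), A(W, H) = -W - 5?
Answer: 86155933/326 ≈ 2.6428e+5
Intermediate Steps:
A(W, H) = -5 - W
s(o) = 14/3 + 2*o/3 (s(o) = 3 + (o - (-5 - o))/3 = 3 + (o + (5 + o))/3 = 3 + (5 + 2*o)/3 = 3 + (5/3 + 2*o/3) = 14/3 + 2*o/3)
R(x) = 1/326
(R(s(-2)) + 56933) + 207349 = (1/326 + 56933) + 207349 = 18560159/326 + 207349 = 86155933/326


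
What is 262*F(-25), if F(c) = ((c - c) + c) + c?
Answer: -13100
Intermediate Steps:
F(c) = 2*c (F(c) = (0 + c) + c = c + c = 2*c)
262*F(-25) = 262*(2*(-25)) = 262*(-50) = -13100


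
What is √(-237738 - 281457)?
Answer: I*√519195 ≈ 720.55*I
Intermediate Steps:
√(-237738 - 281457) = √(-519195) = I*√519195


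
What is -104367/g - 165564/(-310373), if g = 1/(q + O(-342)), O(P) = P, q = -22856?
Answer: 107349404148426/44339 ≈ 2.4211e+9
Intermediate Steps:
g = -1/23198 (g = 1/(-22856 - 342) = 1/(-23198) = -1/23198 ≈ -4.3107e-5)
-104367/g - 165564/(-310373) = -104367/(-1/23198) - 165564/(-310373) = -104367*(-23198) - 165564*(-1/310373) = 2421105666 + 23652/44339 = 107349404148426/44339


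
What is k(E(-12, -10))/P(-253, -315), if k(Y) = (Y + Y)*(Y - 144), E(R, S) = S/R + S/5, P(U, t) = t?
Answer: -871/810 ≈ -1.0753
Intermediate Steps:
E(R, S) = S/5 + S/R (E(R, S) = S/R + S*(⅕) = S/R + S/5 = S/5 + S/R)
k(Y) = 2*Y*(-144 + Y) (k(Y) = (2*Y)*(-144 + Y) = 2*Y*(-144 + Y))
k(E(-12, -10))/P(-253, -315) = (2*((⅕)*(-10) - 10/(-12))*(-144 + ((⅕)*(-10) - 10/(-12))))/(-315) = (2*(-2 - 10*(-1/12))*(-144 + (-2 - 10*(-1/12))))*(-1/315) = (2*(-2 + ⅚)*(-144 + (-2 + ⅚)))*(-1/315) = (2*(-7/6)*(-144 - 7/6))*(-1/315) = (2*(-7/6)*(-871/6))*(-1/315) = (6097/18)*(-1/315) = -871/810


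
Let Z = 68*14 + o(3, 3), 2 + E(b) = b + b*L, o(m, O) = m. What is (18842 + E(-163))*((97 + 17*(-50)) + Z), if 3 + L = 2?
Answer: 3805680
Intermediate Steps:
L = -1 (L = -3 + 2 = -1)
E(b) = -2 (E(b) = -2 + (b + b*(-1)) = -2 + (b - b) = -2 + 0 = -2)
Z = 955 (Z = 68*14 + 3 = 952 + 3 = 955)
(18842 + E(-163))*((97 + 17*(-50)) + Z) = (18842 - 2)*((97 + 17*(-50)) + 955) = 18840*((97 - 850) + 955) = 18840*(-753 + 955) = 18840*202 = 3805680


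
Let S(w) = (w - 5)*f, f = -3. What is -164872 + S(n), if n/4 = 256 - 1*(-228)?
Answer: -170665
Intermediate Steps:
n = 1936 (n = 4*(256 - 1*(-228)) = 4*(256 + 228) = 4*484 = 1936)
S(w) = 15 - 3*w (S(w) = (w - 5)*(-3) = (-5 + w)*(-3) = 15 - 3*w)
-164872 + S(n) = -164872 + (15 - 3*1936) = -164872 + (15 - 5808) = -164872 - 5793 = -170665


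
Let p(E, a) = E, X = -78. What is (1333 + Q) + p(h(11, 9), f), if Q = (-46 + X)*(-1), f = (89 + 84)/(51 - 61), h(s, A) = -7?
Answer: 1450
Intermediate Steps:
f = -173/10 (f = 173/(-10) = 173*(-⅒) = -173/10 ≈ -17.300)
Q = 124 (Q = (-46 - 78)*(-1) = -124*(-1) = 124)
(1333 + Q) + p(h(11, 9), f) = (1333 + 124) - 7 = 1457 - 7 = 1450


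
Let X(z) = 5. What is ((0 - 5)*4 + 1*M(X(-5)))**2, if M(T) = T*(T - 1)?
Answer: 0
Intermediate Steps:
M(T) = T*(-1 + T)
((0 - 5)*4 + 1*M(X(-5)))**2 = ((0 - 5)*4 + 1*(5*(-1 + 5)))**2 = (-5*4 + 1*(5*4))**2 = (-20 + 1*20)**2 = (-20 + 20)**2 = 0**2 = 0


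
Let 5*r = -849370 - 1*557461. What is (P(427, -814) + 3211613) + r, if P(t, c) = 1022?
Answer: 14656344/5 ≈ 2.9313e+6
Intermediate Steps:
r = -1406831/5 (r = (-849370 - 1*557461)/5 = (-849370 - 557461)/5 = (⅕)*(-1406831) = -1406831/5 ≈ -2.8137e+5)
(P(427, -814) + 3211613) + r = (1022 + 3211613) - 1406831/5 = 3212635 - 1406831/5 = 14656344/5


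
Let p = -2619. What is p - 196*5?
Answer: -3599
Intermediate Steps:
p - 196*5 = -2619 - 196*5 = -2619 - 980 = -3599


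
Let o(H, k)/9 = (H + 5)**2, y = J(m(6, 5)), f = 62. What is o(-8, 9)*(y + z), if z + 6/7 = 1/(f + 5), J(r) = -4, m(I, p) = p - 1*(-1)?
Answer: -183951/469 ≈ -392.22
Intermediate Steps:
m(I, p) = 1 + p (m(I, p) = p + 1 = 1 + p)
y = -4
o(H, k) = 9*(5 + H)**2 (o(H, k) = 9*(H + 5)**2 = 9*(5 + H)**2)
z = -395/469 (z = -6/7 + 1/(62 + 5) = -6/7 + 1/67 = -395/469 ≈ -0.84222)
o(-8, 9)*(y + z) = (9*(5 - 8)**2)*(-4 - 395/469) = (9*(-3)**2)*(-2271/469) = (9*9)*(-2271/469) = 81*(-2271/469) = -183951/469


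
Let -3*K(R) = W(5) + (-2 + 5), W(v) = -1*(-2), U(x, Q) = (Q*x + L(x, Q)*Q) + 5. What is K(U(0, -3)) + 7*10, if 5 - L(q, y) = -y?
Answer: 205/3 ≈ 68.333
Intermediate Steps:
L(q, y) = 5 + y (L(q, y) = 5 - (-1)*y = 5 + y)
U(x, Q) = 5 + Q*x + Q*(5 + Q) (U(x, Q) = (Q*x + (5 + Q)*Q) + 5 = (Q*x + Q*(5 + Q)) + 5 = 5 + Q*x + Q*(5 + Q))
W(v) = 2
K(R) = -5/3 (K(R) = -(2 + (-2 + 5))/3 = -(2 + 3)/3 = -⅓*5 = -5/3)
K(U(0, -3)) + 7*10 = -5/3 + 7*10 = -5/3 + 70 = 205/3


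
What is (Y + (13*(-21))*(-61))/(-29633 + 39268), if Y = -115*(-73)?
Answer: 25048/9635 ≈ 2.5997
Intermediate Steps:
Y = 8395
(Y + (13*(-21))*(-61))/(-29633 + 39268) = (8395 + (13*(-21))*(-61))/(-29633 + 39268) = (8395 - 273*(-61))/9635 = (8395 + 16653)*(1/9635) = 25048*(1/9635) = 25048/9635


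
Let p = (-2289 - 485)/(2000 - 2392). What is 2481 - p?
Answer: 484889/196 ≈ 2473.9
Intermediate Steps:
p = 1387/196 (p = -2774/(-392) = -2774*(-1/392) = 1387/196 ≈ 7.0765)
2481 - p = 2481 - 1*1387/196 = 2481 - 1387/196 = 484889/196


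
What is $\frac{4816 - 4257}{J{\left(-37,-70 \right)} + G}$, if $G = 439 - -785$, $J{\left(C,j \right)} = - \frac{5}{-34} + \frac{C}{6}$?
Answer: $\frac{28509}{62117} \approx 0.45896$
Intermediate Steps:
$J{\left(C,j \right)} = \frac{5}{34} + \frac{C}{6}$ ($J{\left(C,j \right)} = \left(-5\right) \left(- \frac{1}{34}\right) + C \frac{1}{6} = \frac{5}{34} + \frac{C}{6}$)
$G = 1224$ ($G = 439 + 785 = 1224$)
$\frac{4816 - 4257}{J{\left(-37,-70 \right)} + G} = \frac{4816 - 4257}{\left(\frac{5}{34} + \frac{1}{6} \left(-37\right)\right) + 1224} = \frac{559}{\left(\frac{5}{34} - \frac{37}{6}\right) + 1224} = \frac{559}{- \frac{307}{51} + 1224} = \frac{559}{\frac{62117}{51}} = 559 \cdot \frac{51}{62117} = \frac{28509}{62117}$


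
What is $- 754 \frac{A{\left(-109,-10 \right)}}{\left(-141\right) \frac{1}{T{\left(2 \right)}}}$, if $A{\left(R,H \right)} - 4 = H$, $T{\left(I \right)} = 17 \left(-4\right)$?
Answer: $\frac{102544}{47} \approx 2181.8$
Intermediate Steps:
$T{\left(I \right)} = -68$
$A{\left(R,H \right)} = 4 + H$
$- 754 \frac{A{\left(-109,-10 \right)}}{\left(-141\right) \frac{1}{T{\left(2 \right)}}} = - 754 \frac{4 - 10}{\left(-141\right) \frac{1}{-68}} = - 754 \left(- \frac{6}{\left(-141\right) \left(- \frac{1}{68}\right)}\right) = - 754 \left(- \frac{6}{\frac{141}{68}}\right) = - 754 \left(\left(-6\right) \frac{68}{141}\right) = \left(-754\right) \left(- \frac{136}{47}\right) = \frac{102544}{47}$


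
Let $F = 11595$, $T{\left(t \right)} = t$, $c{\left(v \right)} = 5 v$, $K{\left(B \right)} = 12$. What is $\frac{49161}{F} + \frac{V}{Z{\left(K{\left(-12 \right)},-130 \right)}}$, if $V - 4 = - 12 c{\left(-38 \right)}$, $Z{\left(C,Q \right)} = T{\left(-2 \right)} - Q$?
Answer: $\frac{2731299}{123680} \approx 22.084$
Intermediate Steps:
$Z{\left(C,Q \right)} = -2 - Q$
$V = 2284$ ($V = 4 - 12 \cdot 5 \left(-38\right) = 4 - -2280 = 4 + 2280 = 2284$)
$\frac{49161}{F} + \frac{V}{Z{\left(K{\left(-12 \right)},-130 \right)}} = \frac{49161}{11595} + \frac{2284}{-2 - -130} = 49161 \cdot \frac{1}{11595} + \frac{2284}{-2 + 130} = \frac{16387}{3865} + \frac{2284}{128} = \frac{16387}{3865} + 2284 \cdot \frac{1}{128} = \frac{16387}{3865} + \frac{571}{32} = \frac{2731299}{123680}$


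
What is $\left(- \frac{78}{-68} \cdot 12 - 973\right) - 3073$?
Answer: $- \frac{68548}{17} \approx -4032.2$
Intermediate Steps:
$\left(- \frac{78}{-68} \cdot 12 - 973\right) - 3073 = \left(\left(-78\right) \left(- \frac{1}{68}\right) 12 - 973\right) - 3073 = \left(\frac{39}{34} \cdot 12 - 973\right) - 3073 = \left(\frac{234}{17} - 973\right) - 3073 = - \frac{16307}{17} - 3073 = - \frac{68548}{17}$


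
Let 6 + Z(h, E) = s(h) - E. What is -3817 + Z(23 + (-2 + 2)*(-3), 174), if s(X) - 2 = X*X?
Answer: -3466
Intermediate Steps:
s(X) = 2 + X**2 (s(X) = 2 + X*X = 2 + X**2)
Z(h, E) = -4 + h**2 - E (Z(h, E) = -6 + ((2 + h**2) - E) = -6 + (2 + h**2 - E) = -4 + h**2 - E)
-3817 + Z(23 + (-2 + 2)*(-3), 174) = -3817 + (-4 + (23 + (-2 + 2)*(-3))**2 - 1*174) = -3817 + (-4 + (23 + 0*(-3))**2 - 174) = -3817 + (-4 + (23 + 0)**2 - 174) = -3817 + (-4 + 23**2 - 174) = -3817 + (-4 + 529 - 174) = -3817 + 351 = -3466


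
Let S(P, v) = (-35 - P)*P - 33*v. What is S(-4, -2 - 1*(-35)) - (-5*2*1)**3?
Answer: 35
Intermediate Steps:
S(P, v) = -33*v + P*(-35 - P) (S(P, v) = P*(-35 - P) - 33*v = -33*v + P*(-35 - P))
S(-4, -2 - 1*(-35)) - (-5*2*1)**3 = (-1*(-4)**2 - 35*(-4) - 33*(-2 - 1*(-35))) - (-5*2*1)**3 = (-1*16 + 140 - 33*(-2 + 35)) - (-10*1)**3 = (-16 + 140 - 33*33) - 1*(-10)**3 = (-16 + 140 - 1089) - 1*(-1000) = -965 + 1000 = 35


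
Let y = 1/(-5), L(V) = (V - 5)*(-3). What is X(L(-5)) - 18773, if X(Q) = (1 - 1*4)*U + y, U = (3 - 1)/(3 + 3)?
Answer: -93871/5 ≈ -18774.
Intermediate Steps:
U = ⅓ (U = 2/6 = 2*(⅙) = ⅓ ≈ 0.33333)
L(V) = 15 - 3*V (L(V) = (-5 + V)*(-3) = 15 - 3*V)
y = -⅕ ≈ -0.20000
X(Q) = -6/5 (X(Q) = (1 - 1*4)*(⅓) - ⅕ = (1 - 4)*(⅓) - ⅕ = -3*⅓ - ⅕ = -1 - ⅕ = -6/5)
X(L(-5)) - 18773 = -6/5 - 18773 = -93871/5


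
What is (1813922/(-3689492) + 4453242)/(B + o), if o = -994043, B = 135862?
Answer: -8215099459571/1583125967026 ≈ -5.1892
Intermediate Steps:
(1813922/(-3689492) + 4453242)/(B + o) = (1813922/(-3689492) + 4453242)/(135862 - 994043) = (1813922*(-1/3689492) + 4453242)/(-858181) = (-906961/1844746 + 4453242)*(-1/858181) = (8215099459571/1844746)*(-1/858181) = -8215099459571/1583125967026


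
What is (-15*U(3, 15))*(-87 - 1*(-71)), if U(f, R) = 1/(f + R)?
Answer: 40/3 ≈ 13.333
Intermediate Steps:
U(f, R) = 1/(R + f)
(-15*U(3, 15))*(-87 - 1*(-71)) = (-15/(15 + 3))*(-87 - 1*(-71)) = (-15/18)*(-87 + 71) = -15*1/18*(-16) = -5/6*(-16) = 40/3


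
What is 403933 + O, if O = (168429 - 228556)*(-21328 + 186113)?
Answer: -9907623762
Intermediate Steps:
O = -9908027695 (O = -60127*164785 = -9908027695)
403933 + O = 403933 - 9908027695 = -9907623762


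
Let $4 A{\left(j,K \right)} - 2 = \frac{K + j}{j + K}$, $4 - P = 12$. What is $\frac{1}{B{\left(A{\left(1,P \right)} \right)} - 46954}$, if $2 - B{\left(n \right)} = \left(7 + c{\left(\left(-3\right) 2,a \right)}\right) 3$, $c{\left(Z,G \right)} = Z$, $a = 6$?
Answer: $- \frac{1}{46955} \approx -2.1297 \cdot 10^{-5}$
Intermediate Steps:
$P = -8$ ($P = 4 - 12 = -8$)
$A{\left(j,K \right)} = \frac{3}{4}$ ($A{\left(j,K \right)} = \frac{1}{2} + \frac{\left(K + j\right) \frac{1}{j + K}}{4} = \frac{1}{2} + \frac{\left(K + j\right) \frac{1}{K + j}}{4} = \frac{1}{2} + \frac{1}{4} \cdot 1 = \frac{1}{2} + \frac{1}{4} = \frac{3}{4}$)
$B{\left(n \right)} = -1$ ($B{\left(n \right)} = 2 - \left(7 - 6\right) 3 = 2 - 1 \cdot 3 = 2 - 3 = -1$)
$\frac{1}{B{\left(A{\left(1,P \right)} \right)} - 46954} = \frac{1}{-1 - 46954} = \frac{1}{-46955} = - \frac{1}{46955}$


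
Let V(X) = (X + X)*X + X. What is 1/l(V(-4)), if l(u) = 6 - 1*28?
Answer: -1/22 ≈ -0.045455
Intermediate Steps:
V(X) = X + 2*X² (V(X) = (2*X)*X + X = 2*X² + X = X + 2*X²)
l(u) = -22 (l(u) = 6 - 28 = -22)
1/l(V(-4)) = 1/(-22) = -1/22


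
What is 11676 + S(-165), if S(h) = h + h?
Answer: 11346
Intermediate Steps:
S(h) = 2*h
11676 + S(-165) = 11676 + 2*(-165) = 11676 - 330 = 11346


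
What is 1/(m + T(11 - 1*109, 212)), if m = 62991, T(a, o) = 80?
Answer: 1/63071 ≈ 1.5855e-5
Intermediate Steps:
1/(m + T(11 - 1*109, 212)) = 1/(62991 + 80) = 1/63071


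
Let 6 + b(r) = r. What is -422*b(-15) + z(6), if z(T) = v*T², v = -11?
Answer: 8466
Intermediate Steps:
b(r) = -6 + r
z(T) = -11*T²
-422*b(-15) + z(6) = -422*(-6 - 15) - 11*6² = -422*(-21) - 11*36 = 8862 - 396 = 8466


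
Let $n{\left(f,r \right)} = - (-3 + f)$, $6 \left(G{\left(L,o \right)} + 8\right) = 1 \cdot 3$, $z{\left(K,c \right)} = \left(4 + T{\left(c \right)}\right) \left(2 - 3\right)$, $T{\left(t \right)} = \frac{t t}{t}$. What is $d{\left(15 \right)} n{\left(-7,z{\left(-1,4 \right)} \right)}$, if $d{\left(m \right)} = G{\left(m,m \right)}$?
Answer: $-75$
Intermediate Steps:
$T{\left(t \right)} = t$ ($T{\left(t \right)} = \frac{t^{2}}{t} = t$)
$z{\left(K,c \right)} = -4 - c$ ($z{\left(K,c \right)} = \left(4 + c\right) \left(2 - 3\right) = \left(4 + c\right) \left(-1\right) = -4 - c$)
$G{\left(L,o \right)} = - \frac{15}{2}$ ($G{\left(L,o \right)} = -8 + \frac{1 \cdot 3}{6} = -8 + \frac{1}{6} \cdot 3 = -8 + \frac{1}{2} = - \frac{15}{2}$)
$d{\left(m \right)} = - \frac{15}{2}$
$n{\left(f,r \right)} = 3 - f$
$d{\left(15 \right)} n{\left(-7,z{\left(-1,4 \right)} \right)} = - \frac{15 \left(3 - -7\right)}{2} = - \frac{15 \left(3 + 7\right)}{2} = \left(- \frac{15}{2}\right) 10 = -75$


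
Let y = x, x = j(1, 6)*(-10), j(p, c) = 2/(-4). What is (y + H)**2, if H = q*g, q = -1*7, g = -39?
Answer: 77284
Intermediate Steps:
q = -7
j(p, c) = -1/2 (j(p, c) = 2*(-1/4) = -1/2)
x = 5 (x = -1/2*(-10) = 5)
H = 273 (H = -7*(-39) = 273)
y = 5
(y + H)**2 = (5 + 273)**2 = 278**2 = 77284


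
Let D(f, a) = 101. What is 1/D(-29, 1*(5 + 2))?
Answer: 1/101 ≈ 0.0099010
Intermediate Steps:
1/D(-29, 1*(5 + 2)) = 1/101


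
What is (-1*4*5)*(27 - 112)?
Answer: 1700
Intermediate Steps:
(-1*4*5)*(27 - 112) = -4*5*(-85) = -20*(-85) = 1700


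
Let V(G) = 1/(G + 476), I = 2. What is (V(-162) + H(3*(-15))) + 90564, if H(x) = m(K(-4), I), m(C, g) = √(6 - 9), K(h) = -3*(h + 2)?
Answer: 28437097/314 + I*√3 ≈ 90564.0 + 1.732*I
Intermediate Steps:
V(G) = 1/(476 + G)
K(h) = -6 - 3*h (K(h) = -3*(2 + h) = -6 - 3*h)
m(C, g) = I*√3 (m(C, g) = √(-3) = I*√3)
H(x) = I*√3
(V(-162) + H(3*(-15))) + 90564 = (1/(476 - 162) + I*√3) + 90564 = (1/314 + I*√3) + 90564 = 28437097/314 + I*√3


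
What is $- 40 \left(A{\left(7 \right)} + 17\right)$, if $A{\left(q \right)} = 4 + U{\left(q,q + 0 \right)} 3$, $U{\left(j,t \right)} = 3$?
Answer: $-1200$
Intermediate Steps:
$A{\left(q \right)} = 13$ ($A{\left(q \right)} = 4 + 3 \cdot 3 = 4 + 9 = 13$)
$- 40 \left(A{\left(7 \right)} + 17\right) = - 40 \left(13 + 17\right) = \left(-40\right) 30 = -1200$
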